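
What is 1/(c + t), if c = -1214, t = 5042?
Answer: 1/3828 ≈ 0.00026123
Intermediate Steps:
1/(c + t) = 1/(-1214 + 5042) = 1/3828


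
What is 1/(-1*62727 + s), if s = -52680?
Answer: -1/115407 ≈ -8.6650e-6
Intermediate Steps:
1/(-1*62727 + s) = 1/(-1*62727 - 52680) = 1/(-62727 - 52680) = 1/(-115407) = -1/115407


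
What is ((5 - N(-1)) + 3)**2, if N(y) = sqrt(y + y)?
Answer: (8 - I*sqrt(2))**2 ≈ 62.0 - 22.627*I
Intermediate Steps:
N(y) = sqrt(2)*sqrt(y) (N(y) = sqrt(2*y) = sqrt(2)*sqrt(y))
((5 - N(-1)) + 3)**2 = ((5 - sqrt(2)*sqrt(-1)) + 3)**2 = ((5 - sqrt(2)*I) + 3)**2 = ((5 - I*sqrt(2)) + 3)**2 = (8 - I*sqrt(2))**2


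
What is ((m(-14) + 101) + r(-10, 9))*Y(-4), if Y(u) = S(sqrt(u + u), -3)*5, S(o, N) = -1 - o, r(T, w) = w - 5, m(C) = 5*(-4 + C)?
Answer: -75 - 150*I*sqrt(2) ≈ -75.0 - 212.13*I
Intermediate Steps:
m(C) = -20 + 5*C
r(T, w) = -5 + w
Y(u) = -5 - 5*sqrt(2)*sqrt(u) (Y(u) = (-1 - sqrt(u + u))*5 = (-1 - sqrt(2*u))*5 = (-1 - sqrt(2)*sqrt(u))*5 = -5 - 5*sqrt(2)*sqrt(u))
((m(-14) + 101) + r(-10, 9))*Y(-4) = (((-20 + 5*(-14)) + 101) + (-5 + 9))*(-5 - 5*sqrt(2)*sqrt(-4)) = (((-20 - 70) + 101) + 4)*(-5 - 5*sqrt(2)*2*I) = ((-90 + 101) + 4)*(-5 - 10*I*sqrt(2)) = (11 + 4)*(-5 - 10*I*sqrt(2)) = 15*(-5 - 10*I*sqrt(2)) = -75 - 150*I*sqrt(2)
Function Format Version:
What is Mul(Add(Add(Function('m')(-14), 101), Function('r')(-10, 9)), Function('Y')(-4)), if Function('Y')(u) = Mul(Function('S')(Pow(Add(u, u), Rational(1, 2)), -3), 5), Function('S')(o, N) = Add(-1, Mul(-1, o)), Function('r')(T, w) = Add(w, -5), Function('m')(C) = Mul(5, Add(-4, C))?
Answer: Add(-75, Mul(-150, I, Pow(2, Rational(1, 2)))) ≈ Add(-75.000, Mul(-212.13, I))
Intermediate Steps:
Function('m')(C) = Add(-20, Mul(5, C))
Function('r')(T, w) = Add(-5, w)
Function('Y')(u) = Add(-5, Mul(-5, Pow(2, Rational(1, 2)), Pow(u, Rational(1, 2)))) (Function('Y')(u) = Mul(Add(-1, Mul(-1, Pow(Add(u, u), Rational(1, 2)))), 5) = Mul(Add(-1, Mul(-1, Pow(Mul(2, u), Rational(1, 2)))), 5) = Mul(Add(-1, Mul(-1, Mul(Pow(2, Rational(1, 2)), Pow(u, Rational(1, 2))))), 5) = Mul(Add(-1, Mul(-1, Pow(2, Rational(1, 2)), Pow(u, Rational(1, 2)))), 5) = Add(-5, Mul(-5, Pow(2, Rational(1, 2)), Pow(u, Rational(1, 2)))))
Mul(Add(Add(Function('m')(-14), 101), Function('r')(-10, 9)), Function('Y')(-4)) = Mul(Add(Add(Add(-20, Mul(5, -14)), 101), Add(-5, 9)), Add(-5, Mul(-5, Pow(2, Rational(1, 2)), Pow(-4, Rational(1, 2))))) = Mul(Add(Add(Add(-20, -70), 101), 4), Add(-5, Mul(-5, Pow(2, Rational(1, 2)), Mul(2, I)))) = Mul(Add(Add(-90, 101), 4), Add(-5, Mul(-10, I, Pow(2, Rational(1, 2))))) = Mul(Add(11, 4), Add(-5, Mul(-10, I, Pow(2, Rational(1, 2))))) = Mul(15, Add(-5, Mul(-10, I, Pow(2, Rational(1, 2))))) = Add(-75, Mul(-150, I, Pow(2, Rational(1, 2))))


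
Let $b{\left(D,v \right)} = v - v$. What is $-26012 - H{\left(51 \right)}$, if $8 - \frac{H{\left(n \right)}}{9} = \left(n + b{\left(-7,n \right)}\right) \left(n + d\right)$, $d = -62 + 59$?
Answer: $-4052$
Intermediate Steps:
$b{\left(D,v \right)} = 0$
$d = -3$
$H{\left(n \right)} = 72 - 9 n \left(-3 + n\right)$ ($H{\left(n \right)} = 72 - 9 \left(n + 0\right) \left(n - 3\right) = 72 - 9 n \left(-3 + n\right)$)
$-26012 - H{\left(51 \right)} = -26012 - \left(72 - 9 \cdot 51^{2} + 27 \cdot 51\right) = -26012 - \left(72 - 23409 + 1377\right) = -26012 - -21960 = -26012 + 21960 = -4052$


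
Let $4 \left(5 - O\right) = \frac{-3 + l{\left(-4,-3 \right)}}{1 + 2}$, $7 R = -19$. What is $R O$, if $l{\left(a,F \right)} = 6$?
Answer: $- \frac{361}{28} \approx -12.893$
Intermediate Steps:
$R = - \frac{19}{7}$ ($R = \frac{1}{7} \left(-19\right) = - \frac{19}{7} \approx -2.7143$)
$O = \frac{19}{4}$ ($O = 5 - \frac{\left(-3 + 6\right) \frac{1}{1 + 2}}{4} = 5 - \frac{3 \cdot \frac{1}{3}}{4} = 5 - \frac{1}{4} = \frac{19}{4} \approx 4.75$)
$R O = \left(- \frac{19}{7}\right) \frac{19}{4} = - \frac{361}{28}$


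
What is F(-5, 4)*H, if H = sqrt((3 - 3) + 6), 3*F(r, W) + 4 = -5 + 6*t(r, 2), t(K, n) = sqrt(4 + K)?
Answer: sqrt(6)*(-3 + 2*I) ≈ -7.3485 + 4.899*I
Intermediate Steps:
F(r, W) = -3 + 2*sqrt(4 + r) (F(r, W) = -4/3 + (-5 + 6*sqrt(4 + r))/3 = -4/3 + (-5/3 + 2*sqrt(4 + r)) = -3 + 2*sqrt(4 + r))
H = sqrt(6) (H = sqrt(0 + 6) = sqrt(6) ≈ 2.4495)
F(-5, 4)*H = (-3 + 2*sqrt(4 - 5))*sqrt(6) = (-3 + 2*sqrt(-1))*sqrt(6) = (-3 + 2*I)*sqrt(6) = sqrt(6)*(-3 + 2*I)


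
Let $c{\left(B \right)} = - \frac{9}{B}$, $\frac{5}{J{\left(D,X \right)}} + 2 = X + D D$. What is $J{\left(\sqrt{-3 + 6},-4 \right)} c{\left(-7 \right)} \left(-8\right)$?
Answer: $\frac{120}{7} \approx 17.143$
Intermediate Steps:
$J{\left(D,X \right)} = \frac{5}{-2 + X + D^{2}}$ ($J{\left(D,X \right)} = \frac{5}{-2 + \left(X + D D\right)} = \frac{5}{-2 + \left(X + D^{2}\right)} = \frac{5}{-2 + X + D^{2}}$)
$J{\left(\sqrt{-3 + 6},-4 \right)} c{\left(-7 \right)} \left(-8\right) = \frac{5}{-2 - 4 + \left(\sqrt{-3 + 6}\right)^{2}} \left(- \frac{9}{-7}\right) \left(-8\right) = \frac{5}{-2 - 4 + \left(\sqrt{3}\right)^{2}} \left(\left(-9\right) \left(- \frac{1}{7}\right)\right) \left(-8\right) = \frac{5}{-2 - 4 + 3} \cdot \frac{9}{7} \left(-8\right) = \frac{5}{-3} \cdot \frac{9}{7} \left(-8\right) = 5 \left(- \frac{1}{3}\right) \frac{9}{7} \left(-8\right) = \left(- \frac{5}{3}\right) \frac{9}{7} \left(-8\right) = \left(- \frac{15}{7}\right) \left(-8\right) = \frac{120}{7}$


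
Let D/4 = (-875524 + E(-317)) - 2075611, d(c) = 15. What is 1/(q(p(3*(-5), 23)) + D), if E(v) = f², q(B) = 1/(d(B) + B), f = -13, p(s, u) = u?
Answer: -38/448546831 ≈ -8.4718e-8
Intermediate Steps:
q(B) = 1/(15 + B)
E(v) = 169 (E(v) = (-13)² = 169)
D = -11803864 (D = 4*((-875524 + 169) - 2075611) = 4*(-875355 - 2075611) = 4*(-2950966) = -11803864)
1/(q(p(3*(-5), 23)) + D) = 1/(1/(15 + 23) - 11803864) = 1/(1/38 - 11803864) = 1/(-448546831/38) = -38/448546831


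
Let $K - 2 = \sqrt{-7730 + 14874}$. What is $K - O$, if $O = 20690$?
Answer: $-20688 + 2 \sqrt{1786} \approx -20603.0$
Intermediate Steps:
$K = 2 + 2 \sqrt{1786}$ ($K = 2 + \sqrt{-7730 + 14874} = 2 + \sqrt{7144} = 2 + 2 \sqrt{1786} \approx 86.522$)
$K - O = \left(2 + 2 \sqrt{1786}\right) - 20690 = -20688 + 2 \sqrt{1786}$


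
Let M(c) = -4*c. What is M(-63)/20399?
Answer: 252/20399 ≈ 0.012354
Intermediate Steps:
M(-63)/20399 = -4*(-63)/20399 = 252*(1/20399) = 252/20399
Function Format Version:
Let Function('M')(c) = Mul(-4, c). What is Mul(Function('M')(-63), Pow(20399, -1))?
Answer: Rational(252, 20399) ≈ 0.012354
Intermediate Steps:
Mul(Function('M')(-63), Pow(20399, -1)) = Mul(Mul(-4, -63), Pow(20399, -1)) = Mul(252, Rational(1, 20399)) = Rational(252, 20399)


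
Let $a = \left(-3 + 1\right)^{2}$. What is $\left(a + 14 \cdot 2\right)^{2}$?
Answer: $1024$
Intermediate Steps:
$a = 4$ ($a = \left(-2\right)^{2} = 4$)
$\left(a + 14 \cdot 2\right)^{2} = \left(4 + 14 \cdot 2\right)^{2} = \left(4 + 28\right)^{2} = 32^{2} = 1024$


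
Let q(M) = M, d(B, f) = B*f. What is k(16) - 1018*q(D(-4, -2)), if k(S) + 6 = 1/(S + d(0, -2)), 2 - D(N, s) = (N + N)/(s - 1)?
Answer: 32291/48 ≈ 672.73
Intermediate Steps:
D(N, s) = 2 - 2*N/(-1 + s) (D(N, s) = 2 - (N + N)/(s - 1) = 2 - 2*N/(-1 + s))
k(S) = -6 + 1/S (k(S) = -6 + 1/(S + 0*(-2)) = -6 + 1/(S + 0) = -6 + 1/S)
k(16) - 1018*q(D(-4, -2)) = (-6 + 1/16) - 2036*(-1 - 2 - 1*(-4))/(-1 - 2) = (-6 + 1/16) - 2036*(-1 - 2 + 4)/(-3) = -95/16 - 2036*(-1)/3 = -95/16 - 1018*(-⅔) = -95/16 + 2036/3 = 32291/48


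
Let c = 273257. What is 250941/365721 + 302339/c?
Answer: 59714368752/33311941099 ≈ 1.7926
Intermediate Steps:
250941/365721 + 302339/c = 250941/365721 + 302339/273257 = 250941*(1/365721) + 302339*(1/273257) = 83647/121907 + 302339/273257 = 59714368752/33311941099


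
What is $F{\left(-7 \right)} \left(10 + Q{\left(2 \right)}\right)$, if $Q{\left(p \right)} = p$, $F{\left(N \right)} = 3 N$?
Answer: $-252$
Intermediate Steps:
$F{\left(-7 \right)} \left(10 + Q{\left(2 \right)}\right) = 3 \left(-7\right) \left(10 + 2\right) = \left(-21\right) 12 = -252$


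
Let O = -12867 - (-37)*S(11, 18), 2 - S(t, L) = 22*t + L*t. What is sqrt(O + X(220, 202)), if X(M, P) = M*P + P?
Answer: sqrt(15569) ≈ 124.78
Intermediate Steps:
S(t, L) = 2 - 22*t - L*t (S(t, L) = 2 - (22*t + L*t) = 2 + (-22*t - L*t) = 2 - 22*t - L*t)
X(M, P) = P + M*P
O = -29073 (O = -12867 - (-37)*(2 - 22*11 - 1*18*11) = -12867 - (-37)*(2 - 242 - 198) = -12867 - (-37)*(-438) = -12867 - 1*16206 = -12867 - 16206 = -29073)
sqrt(O + X(220, 202)) = sqrt(-29073 + 202*(1 + 220)) = sqrt(-29073 + 202*221) = sqrt(-29073 + 44642) = sqrt(15569)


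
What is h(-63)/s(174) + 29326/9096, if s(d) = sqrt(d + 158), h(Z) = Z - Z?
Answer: 14663/4548 ≈ 3.2241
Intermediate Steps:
h(Z) = 0
s(d) = sqrt(158 + d)
h(-63)/s(174) + 29326/9096 = 0/(sqrt(158 + 174)) + 29326/9096 = 0/(sqrt(332)) + 29326*(1/9096) = 0/((2*sqrt(83))) + 14663/4548 = 0*(sqrt(83)/166) + 14663/4548 = 0 + 14663/4548 = 14663/4548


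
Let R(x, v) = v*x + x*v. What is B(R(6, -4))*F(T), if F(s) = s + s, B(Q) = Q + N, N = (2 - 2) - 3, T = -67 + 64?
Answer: 306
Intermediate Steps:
R(x, v) = 2*v*x (R(x, v) = v*x + v*x = 2*v*x)
T = -3
N = -3 (N = 0 - 3 = -3)
B(Q) = -3 + Q (B(Q) = Q - 3 = -3 + Q)
F(s) = 2*s
B(R(6, -4))*F(T) = (-3 + 2*(-4)*6)*(2*(-3)) = (-3 - 48)*(-6) = -51*(-6) = 306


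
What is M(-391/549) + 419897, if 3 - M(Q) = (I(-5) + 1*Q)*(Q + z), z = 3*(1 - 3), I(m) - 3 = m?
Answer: 126552792935/301401 ≈ 4.1988e+5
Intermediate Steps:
I(m) = 3 + m
z = -6 (z = 3*(-2) = -6)
M(Q) = 3 - (-6 + Q)*(-2 + Q) (M(Q) = 3 - ((3 - 5) + 1*Q)*(Q - 6) = 3 - (-2 + Q)*(-6 + Q) = 3 - (-6 + Q)*(-2 + Q))
M(-391/549) + 419897 = (-9 - (-391/549)**2 + 8*(-391/549)) + 419897 = (-9 - 1*152881/301401 - 3128/549) + 419897 = (-9 - 152881/301401 - 3128/549) + 419897 = -4582762/301401 + 419897 = 126552792935/301401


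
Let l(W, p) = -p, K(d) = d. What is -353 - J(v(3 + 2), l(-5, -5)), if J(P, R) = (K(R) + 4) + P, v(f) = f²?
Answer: -387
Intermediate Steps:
J(P, R) = 4 + P + R (J(P, R) = (R + 4) + P = (4 + R) + P = 4 + P + R)
-353 - J(v(3 + 2), l(-5, -5)) = -353 - (4 + (3 + 2)² - 1*(-5)) = -353 - (4 + 5² + 5) = -353 - (4 + 25 + 5) = -353 - 1*34 = -353 - 34 = -387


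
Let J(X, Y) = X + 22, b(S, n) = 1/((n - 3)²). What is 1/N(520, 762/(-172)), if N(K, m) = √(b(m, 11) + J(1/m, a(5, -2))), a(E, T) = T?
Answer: 8*√8097393/106265 ≈ 0.21423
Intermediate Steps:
b(S, n) = (-3 + n)⁻² (b(S, n) = 1/((-3 + n)²) = (-3 + n)⁻²)
J(X, Y) = 22 + X
N(K, m) = √(1409/64 + 1/m) (N(K, m) = √((-3 + 11)⁻² + (22 + 1/m)) = √(8⁻² + (22 + 1/m)) = √(1/64 + (22 + 1/m)) = √(1409/64 + 1/m))
1/N(520, 762/(-172)) = 1/(√(1409 + 64/((762/(-172))))/8) = 1/(√(1409 + 64/((762*(-1/172))))/8) = 1/(√(1409 + 64/(-381/86))/8) = 1/(√(1409 + 64*(-86/381))/8) = 1/(√(1409 - 5504/381)/8) = 1/(√(531325/381)/8) = 1/((5*√8097393/381)/8) = 1/(5*√8097393/3048) = 8*√8097393/106265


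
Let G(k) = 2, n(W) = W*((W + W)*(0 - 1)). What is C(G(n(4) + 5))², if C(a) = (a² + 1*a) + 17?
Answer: 529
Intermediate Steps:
n(W) = -2*W² (n(W) = W*((2*W)*(-1)) = W*(-2*W) = -2*W²)
C(a) = 17 + a + a² (C(a) = (a² + a) + 17 = (a + a²) + 17 = 17 + a + a²)
C(G(n(4) + 5))² = (17 + 2 + 2²)² = (17 + 2 + 4)² = 23² = 529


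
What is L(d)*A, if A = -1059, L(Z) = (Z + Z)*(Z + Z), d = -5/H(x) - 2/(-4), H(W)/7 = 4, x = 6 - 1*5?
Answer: -85779/196 ≈ -437.65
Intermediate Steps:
x = 1 (x = 6 - 5 = 1)
H(W) = 28 (H(W) = 7*4 = 28)
d = 9/28 (d = -5/28 - 2/(-4) = -5*1/28 - 2*(-¼) = -5/28 + ½ = 9/28 ≈ 0.32143)
L(Z) = 4*Z² (L(Z) = (2*Z)*(2*Z) = 4*Z²)
L(d)*A = (4*(9/28)²)*(-1059) = (4*(81/784))*(-1059) = (81/196)*(-1059) = -85779/196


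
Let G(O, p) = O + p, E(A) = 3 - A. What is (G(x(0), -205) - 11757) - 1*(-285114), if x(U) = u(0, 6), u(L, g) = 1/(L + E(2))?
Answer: 273153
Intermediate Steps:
u(L, g) = 1/(1 + L) (u(L, g) = 1/(L + (3 - 1*2)) = 1/(L + (3 - 2)) = 1/(L + 1) = 1/(1 + L))
x(U) = 1 (x(U) = 1/(1 + 0) = 1/1 = 1)
(G(x(0), -205) - 11757) - 1*(-285114) = ((1 - 205) - 11757) - 1*(-285114) = (-204 - 11757) + 285114 = -11961 + 285114 = 273153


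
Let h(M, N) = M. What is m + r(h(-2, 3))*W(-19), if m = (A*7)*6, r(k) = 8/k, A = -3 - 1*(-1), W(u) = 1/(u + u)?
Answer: -1594/19 ≈ -83.895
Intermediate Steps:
W(u) = 1/(2*u)
A = -2 (A = -3 + 1 = -2)
m = -84 (m = -2*7*6 = -14*6 = -84)
m + r(h(-2, 3))*W(-19) = -84 + (8/(-2))*((1/2)/(-19)) = -84 + (8*(-1/2))*((1/2)*(-1/19)) = -84 - 4*(-1/38) = -84 + 2/19 = -1594/19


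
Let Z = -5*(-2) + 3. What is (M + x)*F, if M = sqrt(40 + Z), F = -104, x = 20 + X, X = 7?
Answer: -2808 - 104*sqrt(53) ≈ -3565.1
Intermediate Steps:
x = 27 (x = 20 + 7 = 27)
Z = 13 (Z = 10 + 3 = 13)
M = sqrt(53) (M = sqrt(40 + 13) = sqrt(53) ≈ 7.2801)
(M + x)*F = (sqrt(53) + 27)*(-104) = (27 + sqrt(53))*(-104) = -2808 - 104*sqrt(53)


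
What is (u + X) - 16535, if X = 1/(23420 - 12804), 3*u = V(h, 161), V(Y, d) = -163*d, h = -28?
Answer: -805202365/31848 ≈ -25283.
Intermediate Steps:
u = -26243/3 (u = (-163*161)/3 = (⅓)*(-26243) = -26243/3 ≈ -8747.7)
X = 1/10616 ≈ 9.4197e-5
(u + X) - 16535 = (-26243/3 + 1/10616) - 16535 = -278595685/31848 - 16535 = -805202365/31848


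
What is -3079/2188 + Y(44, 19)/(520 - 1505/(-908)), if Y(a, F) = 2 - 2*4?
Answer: -1470334759/1036379020 ≈ -1.4187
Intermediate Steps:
Y(a, F) = -6 (Y(a, F) = 2 - 8 = -6)
-3079/2188 + Y(44, 19)/(520 - 1505/(-908)) = -3079/2188 - 6/(520 - 1505/(-908)) = -3079*1/2188 - 6/(520 - 1505*(-1)/908) = -3079/2188 - 6/(520 - 1*(-1505/908)) = -3079/2188 - 6/(520 + 1505/908) = -3079/2188 - 6/473665/908 = -3079/2188 - 6*908/473665 = -3079/2188 - 5448/473665 = -1470334759/1036379020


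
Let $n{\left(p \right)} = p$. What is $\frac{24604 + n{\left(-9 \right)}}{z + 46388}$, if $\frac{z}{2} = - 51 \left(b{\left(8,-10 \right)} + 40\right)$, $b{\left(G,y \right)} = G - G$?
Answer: $\frac{24595}{42308} \approx 0.58133$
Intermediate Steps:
$b{\left(G,y \right)} = 0$
$z = -4080$ ($z = 2 \left(- 51 \left(0 + 40\right)\right) = 2 \left(\left(-51\right) 40\right) = 2 \left(-2040\right) = -4080$)
$\frac{24604 + n{\left(-9 \right)}}{z + 46388} = \frac{24604 - 9}{-4080 + 46388} = \frac{24595}{42308}$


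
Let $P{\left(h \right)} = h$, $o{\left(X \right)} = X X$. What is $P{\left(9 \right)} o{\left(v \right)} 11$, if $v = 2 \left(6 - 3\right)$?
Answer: $3564$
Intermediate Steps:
$v = 6$ ($v = 2 \cdot 3 = 6$)
$o{\left(X \right)} = X^{2}$
$P{\left(9 \right)} o{\left(v \right)} 11 = 9 \cdot 6^{2} \cdot 11 = 9 \cdot 36 \cdot 11 = 324 \cdot 11 = 3564$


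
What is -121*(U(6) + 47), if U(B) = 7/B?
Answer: -34969/6 ≈ -5828.2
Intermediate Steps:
-121*(U(6) + 47) = -121*(7/6 + 47) = -121*289/6 = -34969/6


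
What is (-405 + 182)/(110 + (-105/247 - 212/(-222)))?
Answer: -6113991/3030397 ≈ -2.0176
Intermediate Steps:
(-405 + 182)/(110 + (-105/247 - 212/(-222))) = -223/(110 + (-105*1/247 - 212*(-1/222))) = -223/(110 + (-105/247 + 106/111)) = -223/(110 + 14527/27417) = -223/3030397/27417 = -223*27417/3030397 = -6113991/3030397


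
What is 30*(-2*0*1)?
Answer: 0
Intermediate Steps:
30*(-2*0*1) = 30*(0*1) = 30*0 = 0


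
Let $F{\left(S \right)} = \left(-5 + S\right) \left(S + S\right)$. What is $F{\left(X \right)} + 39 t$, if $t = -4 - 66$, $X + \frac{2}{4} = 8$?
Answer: $- \frac{5385}{2} \approx -2692.5$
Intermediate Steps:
$X = \frac{15}{2}$ ($X = - \frac{1}{2} + 8 = \frac{15}{2} \approx 7.5$)
$t = -70$ ($t = -4 - 66 = -70$)
$F{\left(S \right)} = 2 S \left(-5 + S\right)$ ($F{\left(S \right)} = \left(-5 + S\right) 2 S = 2 S \left(-5 + S\right)$)
$F{\left(X \right)} + 39 t = 2 \cdot \frac{15}{2} \left(-5 + \frac{15}{2}\right) + 39 \left(-70\right) = 2 \cdot \frac{15}{2} \cdot \frac{5}{2} - 2730 = \frac{75}{2} - 2730 = - \frac{5385}{2}$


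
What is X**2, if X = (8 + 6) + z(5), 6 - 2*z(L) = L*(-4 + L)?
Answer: 841/4 ≈ 210.25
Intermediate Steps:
z(L) = 3 - L*(-4 + L)/2
X = 29/2 (X = (8 + 6) + (3 + 2*5 - 1/2*5**2) = 14 + (3 + 10 - 1/2*25) = 14 + (3 + 10 - 25/2) = 14 + 1/2 = 29/2 ≈ 14.500)
X**2 = (29/2)**2 = 841/4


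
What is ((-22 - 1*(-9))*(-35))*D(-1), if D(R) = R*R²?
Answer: -455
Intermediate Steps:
D(R) = R³
((-22 - 1*(-9))*(-35))*D(-1) = ((-22 - 1*(-9))*(-35))*(-1)³ = ((-22 + 9)*(-35))*(-1) = -13*(-35)*(-1) = 455*(-1) = -455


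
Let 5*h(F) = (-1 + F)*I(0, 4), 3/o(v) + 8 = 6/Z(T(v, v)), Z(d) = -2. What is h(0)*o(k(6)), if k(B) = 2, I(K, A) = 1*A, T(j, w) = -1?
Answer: 12/55 ≈ 0.21818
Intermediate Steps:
I(K, A) = A
o(v) = -3/11 (o(v) = 3/(-8 + 6/(-2)) = 3/(-8 + 6*(-½)) = 3/(-8 - 3) = 3/(-11) = 3*(-1/11) = -3/11)
h(F) = -⅘ + 4*F/5 (h(F) = ((-1 + F)*4)/5 = (-4 + 4*F)/5 = -⅘ + 4*F/5)
h(0)*o(k(6)) = (-⅘ + (⅘)*0)*(-3/11) = (-⅘ + 0)*(-3/11) = -⅘*(-3/11) = 12/55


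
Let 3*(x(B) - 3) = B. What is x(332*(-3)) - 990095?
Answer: -990424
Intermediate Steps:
x(B) = 3 + B/3
x(332*(-3)) - 990095 = (3 + (332*(-3))/3) - 990095 = (3 + (⅓)*(-996)) - 990095 = (3 - 332) - 990095 = -329 - 990095 = -990424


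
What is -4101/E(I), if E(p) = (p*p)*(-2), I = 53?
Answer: 4101/5618 ≈ 0.72997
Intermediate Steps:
E(p) = -2*p**2 (E(p) = p**2*(-2) = -2*p**2)
-4101/E(I) = -4101/((-2*53**2)) = -4101/((-2*2809)) = -4101/(-5618) = -4101*(-1/5618) = 4101/5618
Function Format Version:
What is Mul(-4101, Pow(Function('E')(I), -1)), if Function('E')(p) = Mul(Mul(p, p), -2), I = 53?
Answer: Rational(4101, 5618) ≈ 0.72997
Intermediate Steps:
Function('E')(p) = Mul(-2, Pow(p, 2)) (Function('E')(p) = Mul(Pow(p, 2), -2) = Mul(-2, Pow(p, 2)))
Mul(-4101, Pow(Function('E')(I), -1)) = Mul(-4101, Pow(Mul(-2, Pow(53, 2)), -1)) = Mul(-4101, Pow(Mul(-2, 2809), -1)) = Mul(-4101, Pow(-5618, -1)) = Mul(-4101, Rational(-1, 5618)) = Rational(4101, 5618)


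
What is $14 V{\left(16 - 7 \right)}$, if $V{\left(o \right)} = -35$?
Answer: $-490$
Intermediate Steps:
$14 V{\left(16 - 7 \right)} = 14 \left(-35\right) = -490$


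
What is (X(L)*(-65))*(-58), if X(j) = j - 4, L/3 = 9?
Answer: 86710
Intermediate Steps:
L = 27 (L = 3*9 = 27)
X(j) = -4 + j
(X(L)*(-65))*(-58) = ((-4 + 27)*(-65))*(-58) = (23*(-65))*(-58) = -1495*(-58) = 86710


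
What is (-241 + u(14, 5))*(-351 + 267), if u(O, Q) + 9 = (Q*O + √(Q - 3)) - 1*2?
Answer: 15288 - 84*√2 ≈ 15169.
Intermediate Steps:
u(O, Q) = -11 + √(-3 + Q) + O*Q (u(O, Q) = -9 + ((Q*O + √(Q - 3)) - 1*2) = -9 + ((O*Q + √(-3 + Q)) - 2) = -9 + ((√(-3 + Q) + O*Q) - 2) = -9 + (-2 + √(-3 + Q) + O*Q) = -11 + √(-3 + Q) + O*Q)
(-241 + u(14, 5))*(-351 + 267) = (-241 + (-11 + √(-3 + 5) + 14*5))*(-351 + 267) = (-241 + (-11 + √2 + 70))*(-84) = (-241 + (59 + √2))*(-84) = (-182 + √2)*(-84) = 15288 - 84*√2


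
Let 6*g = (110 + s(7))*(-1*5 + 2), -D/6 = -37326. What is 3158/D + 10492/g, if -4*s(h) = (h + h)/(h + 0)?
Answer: -1566382301/8174394 ≈ -191.62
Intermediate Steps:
D = 223956 (D = -6*(-37326) = 223956)
s(h) = -½ (s(h) = -(h + h)/(4*(h + 0)) = -2*h/(4*h) = -¼*2 = -½)
g = -219/4 (g = ((110 - ½)*(-1*5 + 2))/6 = (219*(-5 + 2)/2)/6 = ((219/2)*(-3))/6 = (⅙)*(-657/2) = -219/4 ≈ -54.750)
3158/D + 10492/g = 3158/223956 + 10492/(-219/4) = 3158*(1/223956) + 10492*(-4/219) = 1579/111978 - 41968/219 = -1566382301/8174394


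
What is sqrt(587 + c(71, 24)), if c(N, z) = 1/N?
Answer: sqrt(2959138)/71 ≈ 24.228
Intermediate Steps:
sqrt(587 + c(71, 24)) = sqrt(587 + 1/71) = sqrt(41678/71) = sqrt(2959138)/71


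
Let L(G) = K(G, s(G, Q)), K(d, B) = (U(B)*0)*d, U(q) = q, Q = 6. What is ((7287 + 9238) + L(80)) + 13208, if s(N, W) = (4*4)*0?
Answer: 29733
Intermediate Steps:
s(N, W) = 0 (s(N, W) = 16*0 = 0)
K(d, B) = 0 (K(d, B) = (B*0)*d = 0*d = 0)
L(G) = 0
((7287 + 9238) + L(80)) + 13208 = ((7287 + 9238) + 0) + 13208 = (16525 + 0) + 13208 = 16525 + 13208 = 29733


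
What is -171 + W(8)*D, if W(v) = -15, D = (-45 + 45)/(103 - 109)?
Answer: -171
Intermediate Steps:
D = 0 (D = 0/(-6) = 0*(-1/6) = 0)
-171 + W(8)*D = -171 - 15*0 = -171 + 0 = -171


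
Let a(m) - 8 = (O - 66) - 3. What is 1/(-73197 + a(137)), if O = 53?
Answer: -1/73205 ≈ -1.3660e-5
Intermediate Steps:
a(m) = -8 (a(m) = 8 + ((53 - 66) - 3) = 8 + (-13 - 3) = 8 - 16 = -8)
1/(-73197 + a(137)) = 1/(-73197 - 8) = 1/(-73205) = -1/73205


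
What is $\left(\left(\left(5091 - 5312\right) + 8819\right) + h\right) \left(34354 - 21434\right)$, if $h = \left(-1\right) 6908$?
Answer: $21834800$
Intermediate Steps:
$h = -6908$
$\left(\left(\left(5091 - 5312\right) + 8819\right) + h\right) \left(34354 - 21434\right) = \left(\left(\left(5091 - 5312\right) + 8819\right) - 6908\right) \left(34354 - 21434\right) = \left(\left(-221 + 8819\right) - 6908\right) 12920 = \left(8598 - 6908\right) 12920 = 1690 \cdot 12920 = 21834800$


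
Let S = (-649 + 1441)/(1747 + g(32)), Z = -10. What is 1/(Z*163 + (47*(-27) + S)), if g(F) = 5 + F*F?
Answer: -347/1005854 ≈ -0.00034498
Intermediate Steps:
g(F) = 5 + F²
S = 99/347 (S = (-649 + 1441)/(1747 + (5 + 32²)) = 792/(1747 + (5 + 1024)) = 792/(1747 + 1029) = 792/2776 = 792*(1/2776) = 99/347 ≈ 0.28530)
1/(Z*163 + (47*(-27) + S)) = 1/(-10*163 + (47*(-27) + 99/347)) = 1/(-1630 + (-1269 + 99/347)) = 1/(-1630 - 440244/347) = 1/(-1005854/347) = -347/1005854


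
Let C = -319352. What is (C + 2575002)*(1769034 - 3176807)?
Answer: -3175443167450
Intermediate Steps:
(C + 2575002)*(1769034 - 3176807) = (-319352 + 2575002)*(1769034 - 3176807) = 2255650*(-1407773) = -3175443167450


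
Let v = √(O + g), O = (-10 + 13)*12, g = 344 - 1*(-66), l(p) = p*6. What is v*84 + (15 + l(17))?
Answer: 117 + 84*√446 ≈ 1891.0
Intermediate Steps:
l(p) = 6*p
g = 410 (g = 344 + 66 = 410)
O = 36 (O = 3*12 = 36)
v = √446 (v = √(36 + 410) = √446 ≈ 21.119)
v*84 + (15 + l(17)) = √446*84 + (15 + 6*17) = 84*√446 + (15 + 102) = 84*√446 + 117 = 117 + 84*√446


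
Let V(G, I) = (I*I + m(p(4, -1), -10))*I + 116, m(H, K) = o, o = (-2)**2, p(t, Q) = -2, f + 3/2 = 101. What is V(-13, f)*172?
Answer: 339042573/2 ≈ 1.6952e+8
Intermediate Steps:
f = 199/2 (f = -3/2 + 101 = 199/2 ≈ 99.500)
o = 4
m(H, K) = 4
V(G, I) = 116 + I*(4 + I**2) (V(G, I) = (I*I + 4)*I + 116 = (I**2 + 4)*I + 116 = (4 + I**2)*I + 116 = I*(4 + I**2) + 116 = 116 + I*(4 + I**2))
V(-13, f)*172 = (116 + (199/2)**3 + 4*(199/2))*172 = (116 + 7880599/8 + 398)*172 = (7884711/8)*172 = 339042573/2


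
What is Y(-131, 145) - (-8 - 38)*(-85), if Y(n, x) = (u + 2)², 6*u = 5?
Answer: -140471/36 ≈ -3902.0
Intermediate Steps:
u = ⅚ (u = (⅙)*5 = ⅚ ≈ 0.83333)
Y(n, x) = 289/36 (Y(n, x) = (⅚ + 2)² = (17/6)² = 289/36)
Y(-131, 145) - (-8 - 38)*(-85) = 289/36 - (-8 - 38)*(-85) = 289/36 - (-46)*(-85) = 289/36 - 1*3910 = 289/36 - 3910 = -140471/36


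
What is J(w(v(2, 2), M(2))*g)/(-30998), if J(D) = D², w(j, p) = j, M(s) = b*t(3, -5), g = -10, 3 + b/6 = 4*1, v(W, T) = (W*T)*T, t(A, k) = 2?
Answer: -3200/15499 ≈ -0.20647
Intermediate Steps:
v(W, T) = W*T² (v(W, T) = (T*W)*T = W*T²)
b = 6 (b = -18 + 6*(4*1) = -18 + 6*4 = -18 + 24 = 6)
M(s) = 12 (M(s) = 6*2 = 12)
J(w(v(2, 2), M(2))*g)/(-30998) = ((2*2²)*(-10))²/(-30998) = ((2*4)*(-10))²*(-1/30998) = (8*(-10))²*(-1/30998) = (-80)²*(-1/30998) = 6400*(-1/30998) = -3200/15499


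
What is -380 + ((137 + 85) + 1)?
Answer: -157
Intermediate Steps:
-380 + ((137 + 85) + 1) = -380 + (222 + 1) = -380 + 223 = -157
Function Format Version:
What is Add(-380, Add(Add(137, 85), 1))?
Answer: -157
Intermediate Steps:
Add(-380, Add(Add(137, 85), 1)) = Add(-380, Add(222, 1)) = Add(-380, 223) = -157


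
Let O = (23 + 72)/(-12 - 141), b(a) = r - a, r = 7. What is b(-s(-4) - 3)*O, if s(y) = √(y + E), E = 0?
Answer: -950/153 - 190*I/153 ≈ -6.2092 - 1.2418*I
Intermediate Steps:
s(y) = √y (s(y) = √(y + 0) = √y)
b(a) = 7 - a
O = -95/153 (O = 95/(-153) = 95*(-1/153) = -95/153 ≈ -0.62092)
b(-s(-4) - 3)*O = (7 - (-√(-4) - 3))*(-95/153) = (7 - (-2*I - 3))*(-95/153) = (7 - (-3 - 2*I))*(-95/153) = (7 + (3 + 2*I))*(-95/153) = (10 + 2*I)*(-95/153) = -950/153 - 190*I/153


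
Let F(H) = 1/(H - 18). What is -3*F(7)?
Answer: 3/11 ≈ 0.27273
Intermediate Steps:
F(H) = 1/(-18 + H)
-3*F(7) = -3/(-18 + 7) = -3/(-11) = -3*(-1/11) = 3/11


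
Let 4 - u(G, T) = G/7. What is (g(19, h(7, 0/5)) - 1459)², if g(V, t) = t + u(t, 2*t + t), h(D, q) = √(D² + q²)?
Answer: 2099601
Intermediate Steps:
u(G, T) = 4 - G/7
g(V, t) = 4 + 6*t/7 (g(V, t) = t + (4 - t/7) = 4 + 6*t/7)
(g(19, h(7, 0/5)) - 1459)² = ((4 + 6*√(7² + (0/5)²)/7) - 1459)² = ((4 + 6*√(49 + (0*(⅕))²)/7) - 1459)² = ((4 + 6*√(49 + 0²)/7) - 1459)² = ((4 + 6*√(49 + 0)/7) - 1459)² = ((4 + 6*√49/7) - 1459)² = ((4 + (6/7)*7) - 1459)² = ((4 + 6) - 1459)² = (10 - 1459)² = (-1449)² = 2099601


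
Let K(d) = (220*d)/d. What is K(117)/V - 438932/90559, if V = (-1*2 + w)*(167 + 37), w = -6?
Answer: -10827353/2173416 ≈ -4.9817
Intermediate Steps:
V = -1632 (V = (-1*2 - 6)*(167 + 37) = (-2 - 6)*204 = -8*204 = -1632)
K(d) = 220
K(117)/V - 438932/90559 = 220/(-1632) - 438932/90559 = 220*(-1/1632) - 438932*1/90559 = -55/408 - 438932/90559 = -10827353/2173416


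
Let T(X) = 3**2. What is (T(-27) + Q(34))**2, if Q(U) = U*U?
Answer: 1357225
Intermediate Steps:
T(X) = 9
Q(U) = U**2
(T(-27) + Q(34))**2 = (9 + 34**2)**2 = (9 + 1156)**2 = 1165**2 = 1357225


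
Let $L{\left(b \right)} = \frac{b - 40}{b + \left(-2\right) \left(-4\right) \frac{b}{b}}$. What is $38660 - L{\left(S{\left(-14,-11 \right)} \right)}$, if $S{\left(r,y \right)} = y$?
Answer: $38643$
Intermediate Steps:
$L{\left(b \right)} = \frac{-40 + b}{8 + b}$ ($L{\left(b \right)} = \frac{-40 + b}{b + 8 \cdot 1} = \frac{-40 + b}{b + 8} = \frac{-40 + b}{8 + b}$)
$38660 - L{\left(S{\left(-14,-11 \right)} \right)} = 38660 - \frac{-40 - 11}{8 - 11} = 38660 - \frac{1}{-3} \left(-51\right) = 38660 - \left(- \frac{1}{3}\right) \left(-51\right) = 38660 - 17 = 38643$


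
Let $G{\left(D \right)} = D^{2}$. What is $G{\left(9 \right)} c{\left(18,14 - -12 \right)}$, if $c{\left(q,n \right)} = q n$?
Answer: $37908$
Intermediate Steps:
$c{\left(q,n \right)} = n q$
$G{\left(9 \right)} c{\left(18,14 - -12 \right)} = 9^{2} \left(14 - -12\right) 18 = 81 \left(14 + 12\right) 18 = 81 \cdot 26 \cdot 18 = 81 \cdot 468 = 37908$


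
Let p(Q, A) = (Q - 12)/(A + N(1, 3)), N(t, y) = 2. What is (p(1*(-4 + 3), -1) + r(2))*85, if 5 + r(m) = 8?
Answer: -850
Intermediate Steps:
r(m) = 3 (r(m) = -5 + 8 = 3)
p(Q, A) = (-12 + Q)/(2 + A) (p(Q, A) = (Q - 12)/(A + 2) = (-12 + Q)/(2 + A))
(p(1*(-4 + 3), -1) + r(2))*85 = ((-12 + 1*(-4 + 3))/(2 - 1) + 3)*85 = ((-12 + 1*(-1))/1 + 3)*85 = (1*(-12 - 1) + 3)*85 = (1*(-13) + 3)*85 = (-13 + 3)*85 = -10*85 = -850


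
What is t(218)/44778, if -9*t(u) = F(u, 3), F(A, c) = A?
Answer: -109/201501 ≈ -0.00054094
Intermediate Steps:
t(u) = -u/9
t(218)/44778 = -⅑*218/44778 = -218/9*1/44778 = -109/201501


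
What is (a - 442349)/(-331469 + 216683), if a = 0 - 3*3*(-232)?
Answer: 440261/114786 ≈ 3.8355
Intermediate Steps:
a = 2088 (a = 0 - 9*(-232) = 0 + 2088 = 2088)
(a - 442349)/(-331469 + 216683) = (2088 - 442349)/(-331469 + 216683) = -440261/(-114786) = -440261*(-1/114786) = 440261/114786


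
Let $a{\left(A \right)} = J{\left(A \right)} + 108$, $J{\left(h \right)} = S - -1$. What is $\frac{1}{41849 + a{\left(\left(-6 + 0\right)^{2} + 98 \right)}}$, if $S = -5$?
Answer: $\frac{1}{41953} \approx 2.3836 \cdot 10^{-5}$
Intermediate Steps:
$J{\left(h \right)} = -4$ ($J{\left(h \right)} = -5 - -1 = -5 + 1 = -4$)
$a{\left(A \right)} = 104$ ($a{\left(A \right)} = -4 + 108 = 104$)
$\frac{1}{41849 + a{\left(\left(-6 + 0\right)^{2} + 98 \right)}} = \frac{1}{41849 + 104} = \frac{1}{41953}$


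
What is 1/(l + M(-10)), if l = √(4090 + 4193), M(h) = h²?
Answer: 100/1717 - √8283/1717 ≈ 0.0052353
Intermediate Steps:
l = √8283 ≈ 91.011
1/(l + M(-10)) = 1/(√8283 + (-10)²) = 1/(√8283 + 100) = 1/(100 + √8283)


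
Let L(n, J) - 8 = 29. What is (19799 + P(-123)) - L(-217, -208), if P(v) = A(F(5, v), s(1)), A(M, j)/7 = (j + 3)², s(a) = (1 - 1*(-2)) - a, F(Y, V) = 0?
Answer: 19937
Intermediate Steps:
s(a) = 3 - a (s(a) = (1 + 2) - a = 3 - a)
A(M, j) = 7*(3 + j)² (A(M, j) = 7*(j + 3)² = 7*(3 + j)²)
P(v) = 175 (P(v) = 7*(3 + (3 - 1*1))² = 7*(3 + (3 - 1))² = 7*(3 + 2)² = 7*5² = 7*25 = 175)
L(n, J) = 37 (L(n, J) = 8 + 29 = 37)
(19799 + P(-123)) - L(-217, -208) = (19799 + 175) - 1*37 = 19974 - 37 = 19937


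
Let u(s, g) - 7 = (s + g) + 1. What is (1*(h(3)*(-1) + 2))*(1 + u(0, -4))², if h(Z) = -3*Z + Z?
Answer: 200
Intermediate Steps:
h(Z) = -2*Z
u(s, g) = 8 + g + s (u(s, g) = 7 + ((s + g) + 1) = 7 + ((g + s) + 1) = 7 + (1 + g + s) = 8 + g + s)
(1*(h(3)*(-1) + 2))*(1 + u(0, -4))² = (1*(-2*3*(-1) + 2))*(1 + (8 - 4 + 0))² = (1*(-6*(-1) + 2))*(1 + 4)² = (1*(6 + 2))*5² = (1*8)*25 = 8*25 = 200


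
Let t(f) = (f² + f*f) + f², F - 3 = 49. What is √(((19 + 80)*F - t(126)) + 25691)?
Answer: I*√16789 ≈ 129.57*I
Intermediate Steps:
F = 52 (F = 3 + 49 = 52)
t(f) = 3*f² (t(f) = (f² + f²) + f² = 2*f² + f² = 3*f²)
√(((19 + 80)*F - t(126)) + 25691) = √(((19 + 80)*52 - 3*126²) + 25691) = √((99*52 - 3*15876) + 25691) = √((5148 - 1*47628) + 25691) = √((5148 - 47628) + 25691) = √(-42480 + 25691) = √(-16789) = I*√16789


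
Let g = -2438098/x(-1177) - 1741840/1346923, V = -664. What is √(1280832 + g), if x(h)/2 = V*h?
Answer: 31*√369217642840419564339800586/526329019172 ≈ 1131.7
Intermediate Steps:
x(h) = -1328*h (x(h) = 2*(-664*h) = -1328*h)
g = -3003261867747/1052658038344 (g = -2438098/((-1328*(-1177))) - 1741840/1346923 = -2438098/1563056 - 1741840*1/1346923 = -2438098*1/1563056 - 1741840/1346923 = -1219049/781528 - 1741840/1346923 = -3003261867747/1052658038344 ≈ -2.8530)
√(1280832 + g) = √(1280832 - 3003261867747/1052658038344) = √(1348275097306354461/1052658038344) = 31*√369217642840419564339800586/526329019172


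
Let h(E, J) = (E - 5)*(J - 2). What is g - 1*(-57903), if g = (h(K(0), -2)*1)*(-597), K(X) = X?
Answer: 45963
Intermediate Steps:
h(E, J) = (-5 + E)*(-2 + J)
g = -11940 (g = ((10 - 5*(-2) - 2*0 + 0*(-2))*1)*(-597) = ((10 + 10 + 0 + 0)*1)*(-597) = (20*1)*(-597) = 20*(-597) = -11940)
g - 1*(-57903) = -11940 - 1*(-57903) = -11940 + 57903 = 45963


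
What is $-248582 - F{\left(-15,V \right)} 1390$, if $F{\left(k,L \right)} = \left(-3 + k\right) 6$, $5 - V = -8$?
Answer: $-98462$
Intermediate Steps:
$V = 13$ ($V = 5 - -8 = 5 + 8 = 13$)
$F{\left(k,L \right)} = -18 + 6 k$
$-248582 - F{\left(-15,V \right)} 1390 = -248582 - \left(-18 + 6 \left(-15\right)\right) 1390 = -248582 - \left(-18 - 90\right) 1390 = -248582 - \left(-108\right) 1390 = -248582 - -150120 = -248582 + 150120 = -98462$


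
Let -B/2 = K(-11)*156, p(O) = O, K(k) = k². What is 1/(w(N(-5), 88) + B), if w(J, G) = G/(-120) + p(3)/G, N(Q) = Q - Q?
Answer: -1320/49833563 ≈ -2.6488e-5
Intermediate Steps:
N(Q) = 0
w(J, G) = 3/G - G/120 (w(J, G) = G/(-120) + 3/G = G*(-1/120) + 3/G = -G/120 + 3/G = 3/G - G/120)
B = -37752 (B = -2*(-11)²*156 = -242*156 = -2*18876 = -37752)
1/(w(N(-5), 88) + B) = 1/((3/88 - 1/120*88) - 37752) = 1/((3*(1/88) - 11/15) - 37752) = 1/((3/88 - 11/15) - 37752) = 1/(-923/1320 - 37752) = 1/(-49833563/1320) = -1320/49833563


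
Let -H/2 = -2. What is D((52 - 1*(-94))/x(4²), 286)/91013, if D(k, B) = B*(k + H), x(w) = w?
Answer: 1155/28004 ≈ 0.041244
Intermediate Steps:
H = 4 (H = -2*(-2) = 4)
D(k, B) = B*(4 + k) (D(k, B) = B*(k + 4) = B*(4 + k))
D((52 - 1*(-94))/x(4²), 286)/91013 = (286*(4 + (52 - 1*(-94))/(4²)))/91013 = (286*(4 + (52 + 94)/16))*(1/91013) = (286*(4 + 146*(1/16)))*(1/91013) = (286*(4 + 73/8))*(1/91013) = (286*(105/8))*(1/91013) = (15015/4)*(1/91013) = 1155/28004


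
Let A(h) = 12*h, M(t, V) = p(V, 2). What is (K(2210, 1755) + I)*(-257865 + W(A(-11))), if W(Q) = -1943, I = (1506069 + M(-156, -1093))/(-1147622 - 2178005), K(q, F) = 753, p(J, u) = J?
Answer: -650219443406240/3325627 ≈ -1.9552e+8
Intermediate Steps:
M(t, V) = V
I = -1504976/3325627 (I = (1506069 - 1093)/(-1147622 - 2178005) = 1504976/(-3325627) = 1504976*(-1/3325627) = -1504976/3325627 ≈ -0.45254)
(K(2210, 1755) + I)*(-257865 + W(A(-11))) = (753 - 1504976/3325627)*(-257865 - 1943) = (2502692155/3325627)*(-259808) = -650219443406240/3325627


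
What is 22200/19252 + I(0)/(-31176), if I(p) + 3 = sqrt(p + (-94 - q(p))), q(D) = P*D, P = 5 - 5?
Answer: 57680413/50016696 - I*sqrt(94)/31176 ≈ 1.1532 - 0.00031099*I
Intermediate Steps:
P = 0
q(D) = 0 (q(D) = 0*D = 0)
I(p) = -3 + sqrt(-94 + p) (I(p) = -3 + sqrt(p + (-94 - 1*0)) = -3 + sqrt(p + (-94 + 0)) = -3 + sqrt(p - 94) = -3 + sqrt(-94 + p))
22200/19252 + I(0)/(-31176) = 22200/19252 + (-3 + sqrt(-94 + 0))/(-31176) = 22200*(1/19252) + (-3 + sqrt(-94))*(-1/31176) = 5550/4813 + (-3 + I*sqrt(94))*(-1/31176) = 5550/4813 + (1/10392 - I*sqrt(94)/31176) = 57680413/50016696 - I*sqrt(94)/31176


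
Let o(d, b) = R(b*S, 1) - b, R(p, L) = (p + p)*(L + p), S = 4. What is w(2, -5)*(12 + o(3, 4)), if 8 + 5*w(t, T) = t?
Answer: -3312/5 ≈ -662.40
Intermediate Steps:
R(p, L) = 2*p*(L + p) (R(p, L) = (2*p)*(L + p) = 2*p*(L + p))
o(d, b) = -b + 8*b*(1 + 4*b) (o(d, b) = 2*(b*4)*(1 + b*4) - b = 2*(4*b)*(1 + 4*b) - b = 8*b*(1 + 4*b) - b = -b + 8*b*(1 + 4*b))
w(t, T) = -8/5 + t/5
w(2, -5)*(12 + o(3, 4)) = (-8/5 + (⅕)*2)*(12 + 4*(7 + 32*4)) = (-8/5 + ⅖)*(12 + 4*(7 + 128)) = -6*(12 + 4*135)/5 = -6*(12 + 540)/5 = -6/5*552 = -3312/5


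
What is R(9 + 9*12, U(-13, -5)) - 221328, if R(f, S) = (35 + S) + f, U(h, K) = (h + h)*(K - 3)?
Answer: -220968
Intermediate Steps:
U(h, K) = 2*h*(-3 + K) (U(h, K) = (2*h)*(-3 + K) = 2*h*(-3 + K))
R(f, S) = 35 + S + f
R(9 + 9*12, U(-13, -5)) - 221328 = (35 + 2*(-13)*(-3 - 5) + (9 + 9*12)) - 221328 = (35 + 2*(-13)*(-8) + (9 + 108)) - 221328 = (35 + 208 + 117) - 221328 = 360 - 221328 = -220968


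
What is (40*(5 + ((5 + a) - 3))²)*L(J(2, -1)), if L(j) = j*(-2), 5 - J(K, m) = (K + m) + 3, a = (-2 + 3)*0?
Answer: -3920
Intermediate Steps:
a = 0 (a = 1*0 = 0)
J(K, m) = 2 - K - m (J(K, m) = 5 - ((K + m) + 3) = 5 - (3 + K + m) = 5 + (-3 - K - m) = 2 - K - m)
L(j) = -2*j
(40*(5 + ((5 + a) - 3))²)*L(J(2, -1)) = (40*(5 + ((5 + 0) - 3))²)*(-2*(2 - 1*2 - 1*(-1))) = (40*(5 + (5 - 3))²)*(-2*(2 - 2 + 1)) = (40*(5 + 2)²)*(-2*1) = (40*7²)*(-2) = (40*49)*(-2) = 1960*(-2) = -3920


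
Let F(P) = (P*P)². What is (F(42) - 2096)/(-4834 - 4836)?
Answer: -310960/967 ≈ -321.57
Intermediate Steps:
F(P) = P⁴ (F(P) = (P²)² = P⁴)
(F(42) - 2096)/(-4834 - 4836) = (42⁴ - 2096)/(-4834 - 4836) = (3111696 - 2096)/(-9670) = 3109600*(-1/9670) = -310960/967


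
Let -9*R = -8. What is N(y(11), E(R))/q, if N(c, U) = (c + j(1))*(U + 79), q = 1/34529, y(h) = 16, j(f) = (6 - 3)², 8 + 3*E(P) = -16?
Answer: 61288975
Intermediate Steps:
R = 8/9 (R = -⅑*(-8) = 8/9 ≈ 0.88889)
E(P) = -8 (E(P) = -8/3 + (⅓)*(-16) = -8/3 - 16/3 = -8)
j(f) = 9 (j(f) = 3² = 9)
q = 1/34529 ≈ 2.8961e-5
N(c, U) = (9 + c)*(79 + U) (N(c, U) = (c + 9)*(U + 79) = (9 + c)*(79 + U))
N(y(11), E(R))/q = (711 + 9*(-8) + 79*16 - 8*16)/(1/34529) = (711 - 72 + 1264 - 128)*34529 = 1775*34529 = 61288975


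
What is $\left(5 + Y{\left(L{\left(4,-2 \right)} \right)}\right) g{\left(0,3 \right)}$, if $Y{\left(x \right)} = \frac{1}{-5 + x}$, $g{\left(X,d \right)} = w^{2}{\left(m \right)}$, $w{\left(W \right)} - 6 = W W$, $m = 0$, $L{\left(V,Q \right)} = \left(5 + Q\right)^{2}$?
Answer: $189$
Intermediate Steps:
$w{\left(W \right)} = 6 + W^{2}$ ($w{\left(W \right)} = 6 + W W = 6 + W^{2}$)
$g{\left(X,d \right)} = 36$ ($g{\left(X,d \right)} = \left(6 + 0^{2}\right)^{2} = \left(6 + 0\right)^{2} = 6^{2} = 36$)
$\left(5 + Y{\left(L{\left(4,-2 \right)} \right)}\right) g{\left(0,3 \right)} = \left(5 + \frac{1}{-5 + \left(5 - 2\right)^{2}}\right) 36 = \left(5 + \frac{1}{-5 + 3^{2}}\right) 36 = \left(5 + \frac{1}{-5 + 9}\right) 36 = \left(5 + \frac{1}{4}\right) 36 = \frac{21}{4} \cdot 36 = 189$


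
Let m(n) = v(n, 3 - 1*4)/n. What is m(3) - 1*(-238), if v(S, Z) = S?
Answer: 239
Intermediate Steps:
m(n) = 1 (m(n) = n/n = 1)
m(3) - 1*(-238) = 1 - 1*(-238) = 1 + 238 = 239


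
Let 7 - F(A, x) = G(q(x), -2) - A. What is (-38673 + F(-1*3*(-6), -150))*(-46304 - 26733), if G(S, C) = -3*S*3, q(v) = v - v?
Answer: 2822733976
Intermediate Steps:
q(v) = 0
G(S, C) = -9*S
F(A, x) = 7 + A (F(A, x) = 7 - (-9*0 - A) = 7 - (0 - A) = 7 - (-1)*A = 7 + A)
(-38673 + F(-1*3*(-6), -150))*(-46304 - 26733) = (-38673 + (7 - 1*3*(-6)))*(-46304 - 26733) = (-38673 + (7 - 3*(-6)))*(-73037) = (-38673 + (7 + 18))*(-73037) = (-38673 + 25)*(-73037) = -38648*(-73037) = 2822733976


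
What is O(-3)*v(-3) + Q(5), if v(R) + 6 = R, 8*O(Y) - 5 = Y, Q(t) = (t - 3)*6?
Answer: 39/4 ≈ 9.7500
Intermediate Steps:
Q(t) = -18 + 6*t (Q(t) = (-3 + t)*6 = -18 + 6*t)
O(Y) = 5/8 + Y/8
v(R) = -6 + R
O(-3)*v(-3) + Q(5) = (5/8 + (1/8)*(-3))*(-6 - 3) + (-18 + 6*5) = (5/8 - 3/8)*(-9) + (-18 + 30) = (1/4)*(-9) + 12 = -9/4 + 12 = 39/4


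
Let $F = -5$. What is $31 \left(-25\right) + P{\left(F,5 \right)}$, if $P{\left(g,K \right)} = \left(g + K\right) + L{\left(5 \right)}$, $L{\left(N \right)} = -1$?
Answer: $-776$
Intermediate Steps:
$P{\left(g,K \right)} = -1 + K + g$ ($P{\left(g,K \right)} = \left(g + K\right) - 1 = \left(K + g\right) - 1 = -1 + K + g$)
$31 \left(-25\right) + P{\left(F,5 \right)} = 31 \left(-25\right) - 1 = -775 - 1 = -776$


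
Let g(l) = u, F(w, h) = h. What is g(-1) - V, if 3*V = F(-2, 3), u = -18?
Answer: -19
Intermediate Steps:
g(l) = -18
V = 1 (V = (1/3)*3 = 1)
g(-1) - V = -18 - 1*1 = -18 - 1 = -19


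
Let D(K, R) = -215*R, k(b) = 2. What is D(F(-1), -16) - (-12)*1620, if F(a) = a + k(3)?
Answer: 22880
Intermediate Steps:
F(a) = 2 + a (F(a) = a + 2 = 2 + a)
D(F(-1), -16) - (-12)*1620 = -215*(-16) - (-12)*1620 = 3440 - 1*(-19440) = 3440 + 19440 = 22880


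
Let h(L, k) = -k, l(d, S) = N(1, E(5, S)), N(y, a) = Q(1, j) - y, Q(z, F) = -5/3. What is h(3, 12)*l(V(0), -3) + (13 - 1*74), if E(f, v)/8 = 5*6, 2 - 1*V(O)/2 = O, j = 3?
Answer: -29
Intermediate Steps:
V(O) = 4 - 2*O
Q(z, F) = -5/3 (Q(z, F) = -5*⅓ = -5/3)
E(f, v) = 240 (E(f, v) = 8*(5*6) = 8*30 = 240)
N(y, a) = -5/3 - y
l(d, S) = -8/3 (l(d, S) = -5/3 - 1*1 = -5/3 - 1 = -8/3)
h(3, 12)*l(V(0), -3) + (13 - 1*74) = -1*12*(-8/3) + (13 - 1*74) = -12*(-8/3) + (13 - 74) = 32 - 61 = -29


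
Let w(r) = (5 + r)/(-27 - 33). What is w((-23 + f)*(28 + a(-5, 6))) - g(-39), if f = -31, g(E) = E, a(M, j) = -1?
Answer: 3793/60 ≈ 63.217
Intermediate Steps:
w(r) = -1/12 - r/60 (w(r) = (5 + r)/(-60) = (5 + r)*(-1/60) = -1/12 - r/60)
w((-23 + f)*(28 + a(-5, 6))) - g(-39) = (-1/12 - (-23 - 31)*(28 - 1)/60) - 1*(-39) = (-1/12 - (-9)*27/10) + 39 = (-1/12 - 1/60*(-1458)) + 39 = (-1/12 + 243/10) + 39 = 1453/60 + 39 = 3793/60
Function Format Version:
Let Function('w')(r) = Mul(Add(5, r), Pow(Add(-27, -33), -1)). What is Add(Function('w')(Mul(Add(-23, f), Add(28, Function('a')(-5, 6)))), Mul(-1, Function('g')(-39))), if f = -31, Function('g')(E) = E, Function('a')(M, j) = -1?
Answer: Rational(3793, 60) ≈ 63.217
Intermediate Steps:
Function('w')(r) = Add(Rational(-1, 12), Mul(Rational(-1, 60), r)) (Function('w')(r) = Mul(Add(5, r), Pow(-60, -1)) = Mul(Add(5, r), Rational(-1, 60)) = Add(Rational(-1, 12), Mul(Rational(-1, 60), r)))
Add(Function('w')(Mul(Add(-23, f), Add(28, Function('a')(-5, 6)))), Mul(-1, Function('g')(-39))) = Add(Add(Rational(-1, 12), Mul(Rational(-1, 60), Mul(Add(-23, -31), Add(28, -1)))), Mul(-1, -39)) = Add(Add(Rational(-1, 12), Mul(Rational(-1, 60), Mul(-54, 27))), 39) = Add(Add(Rational(-1, 12), Mul(Rational(-1, 60), -1458)), 39) = Add(Add(Rational(-1, 12), Rational(243, 10)), 39) = Add(Rational(1453, 60), 39) = Rational(3793, 60)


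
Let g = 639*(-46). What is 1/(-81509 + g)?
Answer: -1/110903 ≈ -9.0169e-6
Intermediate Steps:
g = -29394
1/(-81509 + g) = 1/(-81509 - 29394) = 1/(-110903) = -1/110903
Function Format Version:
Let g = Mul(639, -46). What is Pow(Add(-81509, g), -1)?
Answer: Rational(-1, 110903) ≈ -9.0169e-6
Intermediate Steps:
g = -29394
Pow(Add(-81509, g), -1) = Pow(Add(-81509, -29394), -1) = Pow(-110903, -1) = Rational(-1, 110903)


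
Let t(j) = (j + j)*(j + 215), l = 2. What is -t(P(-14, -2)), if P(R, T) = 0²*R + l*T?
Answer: 1688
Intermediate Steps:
P(R, T) = 2*T (P(R, T) = 0²*R + 2*T = 0*R + 2*T = 0 + 2*T = 2*T)
t(j) = 2*j*(215 + j) (t(j) = (2*j)*(215 + j) = 2*j*(215 + j))
-t(P(-14, -2)) = -2*2*(-2)*(215 + 2*(-2)) = -2*(-4)*(215 - 4) = -2*(-4)*211 = -1*(-1688) = 1688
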